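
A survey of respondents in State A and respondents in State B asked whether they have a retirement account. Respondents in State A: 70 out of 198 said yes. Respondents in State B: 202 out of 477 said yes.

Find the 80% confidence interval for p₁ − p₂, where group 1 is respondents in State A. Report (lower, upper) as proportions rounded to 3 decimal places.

(-0.122, -0.018)

p̂₁ = 70/198 = 0.3535 and p̂₂ = 202/477 = 0.4235.
SE₁ = √(p̂₁(1−p̂₁)/n₁) = √(0.3535·0.6465/198) = 0.03397; SE₂ = √(0.4235·0.5765/477) = 0.02262.
Independent samples: SE of the difference = √(SE₁² + SE₂²) = √(0.0011539609 + 0.0005116644) = 0.04081.
z* for 80% confidence is 1.282, so the margin of error is 1.282 × 0.04081 = 0.05232.
Point estimate p̂₁ − p̂₂ = 0.3535 − 0.4235 = -0.0700.
-0.0700 ± 0.05232 → (-0.122, -0.018).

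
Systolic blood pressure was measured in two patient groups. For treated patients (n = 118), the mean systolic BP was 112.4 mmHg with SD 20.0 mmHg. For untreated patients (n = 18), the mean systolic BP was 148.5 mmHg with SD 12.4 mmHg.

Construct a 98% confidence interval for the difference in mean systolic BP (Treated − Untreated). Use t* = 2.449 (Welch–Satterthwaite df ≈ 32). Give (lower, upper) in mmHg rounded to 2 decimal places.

Standard errors of each mean: 20.0/√118 = 1.8411 and 12.4/√18 = 2.9227.
SE(x̄₁ − x̄₂) = √(1.8411² + 2.9227²) = 3.4542 for independent samples with unequal variances.
With t* = 2.449, the margin is 2.449 × 3.4542 = 8.4593.
x̄₁ − x̄₂ = 112.4 − 148.5 = -36.1000; the interval is -36.1000 ± 8.4593 = (-44.56, -27.64).

(-44.56, -27.64)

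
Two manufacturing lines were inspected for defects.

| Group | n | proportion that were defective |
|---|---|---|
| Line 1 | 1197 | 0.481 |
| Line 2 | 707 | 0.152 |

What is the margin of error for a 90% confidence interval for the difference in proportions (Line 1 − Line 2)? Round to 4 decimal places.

Each SE is √(p̂(1−p̂)/n): √(0.4810·0.5190/1197) = 0.01444 and √(0.1520·0.8480/707) = 0.01350.
SE(p̂₁ − p̂₂) = √(SE₁² + SE₂²) = √(0.0002085136 + 0.00018225) = 0.01977, since the two samples are independent.
At 90% confidence z* = 1.645; margin = 1.645 × 0.01977 = 0.03252.

0.0325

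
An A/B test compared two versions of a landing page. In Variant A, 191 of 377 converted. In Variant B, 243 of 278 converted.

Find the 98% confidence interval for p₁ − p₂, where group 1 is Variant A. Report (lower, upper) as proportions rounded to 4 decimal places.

Sample proportions: 191/377 = 0.5066, 243/278 = 0.8741.
Each SE is √(p̂(1−p̂)/n): √(0.5066·0.4934/377) = 0.02575 and √(0.8741·0.1259/278) = 0.01990.
SE(p̂₁ − p̂₂) = √(SE₁² + SE₂²) = √(0.0006630625 + 0.00039601) = 0.03254, since the two samples are independent.
At 98% confidence z* = 2.326; margin = 2.326 × 0.03254 = 0.07569.
The difference is 0.5066 − 0.8741 = -0.3675, so the interval is -0.3675 ± 0.07569 = (-0.4432, -0.2918).

(-0.4432, -0.2918)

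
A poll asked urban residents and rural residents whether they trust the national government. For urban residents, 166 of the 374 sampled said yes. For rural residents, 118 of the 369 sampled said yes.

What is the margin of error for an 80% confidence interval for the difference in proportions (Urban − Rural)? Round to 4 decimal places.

0.0453

Sample proportions: 166/374 = 0.4439, 118/369 = 0.3198.
Each SE is √(p̂(1−p̂)/n): √(0.4439·0.5561/374) = 0.02569 and √(0.3198·0.6802/369) = 0.02428.
SE(p̂₁ − p̂₂) = √(SE₁² + SE₂²) = √(0.0006599761 + 0.0005895184) = 0.03535, since the two samples are independent.
At 80% confidence z* = 1.282; margin = 1.282 × 0.03535 = 0.04532.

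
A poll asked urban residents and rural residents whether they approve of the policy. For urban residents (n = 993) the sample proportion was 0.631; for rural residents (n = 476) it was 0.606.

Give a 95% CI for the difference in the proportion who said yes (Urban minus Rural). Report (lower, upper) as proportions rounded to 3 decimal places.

(-0.028, 0.078)

SE₁ = √(p̂₁(1−p̂₁)/n₁) = √(0.6310·0.3690/993) = 0.01531; SE₂ = √(0.6060·0.3940/476) = 0.02240.
Independent samples: SE of the difference = √(SE₁² + SE₂²) = √(0.0002343961 + 0.00050176) = 0.02713.
z* for 95% confidence is 1.960, so the margin of error is 1.960 × 0.02713 = 0.05317.
Point estimate p̂₁ − p̂₂ = 0.6310 − 0.6060 = 0.0250.
0.0250 ± 0.05317 → (-0.028, 0.078).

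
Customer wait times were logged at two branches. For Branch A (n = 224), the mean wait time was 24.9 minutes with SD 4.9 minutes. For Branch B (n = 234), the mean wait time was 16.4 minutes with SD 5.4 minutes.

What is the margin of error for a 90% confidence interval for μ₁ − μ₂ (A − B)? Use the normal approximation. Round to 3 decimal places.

SE₁ = s₁/√n₁ = 4.9/√224 = 0.3274; SE₂ = 5.4/√234 = 0.3530.
Independent samples, unequal variances: SE_diff = √(SE₁² + SE₂²) = √(0.10719076 + 0.124609) = 0.4815.
z* = 1.645, so margin of error = 1.645 × 0.4815 = 0.7921.

0.792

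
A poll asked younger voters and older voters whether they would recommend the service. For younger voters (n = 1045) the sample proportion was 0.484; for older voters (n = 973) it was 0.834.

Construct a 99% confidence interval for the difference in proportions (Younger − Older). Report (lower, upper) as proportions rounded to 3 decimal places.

(-0.400, -0.300)

Each SE is √(p̂(1−p̂)/n): √(0.4840·0.5160/1045) = 0.01546 and √(0.8340·0.1660/973) = 0.01193.
SE(p̂₁ − p̂₂) = √(SE₁² + SE₂²) = √(0.0002390116 + 0.0001423249) = 0.01953, since the two samples are independent.
At 99% confidence z* = 2.576; margin = 2.576 × 0.01953 = 0.05031.
The difference is 0.4840 − 0.8340 = -0.3500, so the interval is -0.3500 ± 0.05031 = (-0.400, -0.300).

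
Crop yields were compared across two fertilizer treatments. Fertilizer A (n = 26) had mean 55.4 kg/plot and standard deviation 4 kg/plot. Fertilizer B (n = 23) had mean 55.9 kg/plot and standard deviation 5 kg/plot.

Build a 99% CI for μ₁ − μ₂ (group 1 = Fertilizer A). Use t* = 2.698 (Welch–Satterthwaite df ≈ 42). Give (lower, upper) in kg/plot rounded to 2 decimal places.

SE₁ = s₁/√n₁ = 4/√26 = 0.7845; SE₂ = 5/√23 = 1.0426.
Independent samples, unequal variances: SE_diff = √(SE₁² + SE₂²) = √(0.61544025 + 1.08701476) = 1.3048.
t* = 2.698, so margin of error = 2.698 × 1.3048 = 3.5204.
Difference in means = 55.4 − 55.9 = -0.5000.
-0.5000 ± 3.5204 → (-4.02, 3.02).

(-4.02, 3.02)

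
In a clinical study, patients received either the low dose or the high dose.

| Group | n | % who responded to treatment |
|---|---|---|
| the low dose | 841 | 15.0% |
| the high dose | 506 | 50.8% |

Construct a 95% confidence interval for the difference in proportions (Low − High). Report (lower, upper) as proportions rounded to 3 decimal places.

(-0.408, -0.308)

The two standard errors are √(0.1500×0.8500/841) = 0.01231 and √(0.5080×0.4920/506) = 0.02222.
Because the samples are independent, SE_diff = √(0.01231² + 0.02222²) = 0.02540.
Using z* = 1.960 for 95%, ME = 1.960 × 0.02540 = 0.04978.
p̂₁ − p̂₂ = -0.3580; interval -0.3580 ± 0.04978 gives (-0.408, -0.308).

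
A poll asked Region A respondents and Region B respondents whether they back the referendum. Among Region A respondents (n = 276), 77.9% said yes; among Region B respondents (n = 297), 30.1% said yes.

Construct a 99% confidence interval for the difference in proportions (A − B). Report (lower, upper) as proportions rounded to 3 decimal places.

(0.384, 0.572)

Each SE is √(p̂(1−p̂)/n): √(0.7790·0.2210/276) = 0.02498 and √(0.3010·0.6990/297) = 0.02662.
SE(p̂₁ − p̂₂) = √(SE₁² + SE₂²) = √(0.0006240004 + 0.0007086244) = 0.03651, since the two samples are independent.
At 99% confidence z* = 2.576; margin = 2.576 × 0.03651 = 0.09405.
The difference is 0.7790 − 0.3010 = 0.4780, so the interval is 0.4780 ± 0.09405 = (0.384, 0.572).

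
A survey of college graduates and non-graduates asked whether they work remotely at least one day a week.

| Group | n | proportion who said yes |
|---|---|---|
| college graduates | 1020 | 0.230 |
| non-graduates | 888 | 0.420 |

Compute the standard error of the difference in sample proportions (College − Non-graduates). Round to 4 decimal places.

Each SE is √(p̂(1−p̂)/n): √(0.2300·0.7700/1020) = 0.01318 and √(0.4200·0.5800/888) = 0.01656.
SE(p̂₁ − p̂₂) = √(SE₁² + SE₂²) = √(0.0001737124 + 0.0002742336) = 0.02116, since the two samples are independent.

0.0212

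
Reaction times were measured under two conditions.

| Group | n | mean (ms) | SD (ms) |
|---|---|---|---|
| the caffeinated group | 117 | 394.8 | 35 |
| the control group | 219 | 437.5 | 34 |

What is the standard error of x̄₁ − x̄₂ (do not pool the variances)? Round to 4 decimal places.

3.9685

Standard errors of each mean: 35/√117 = 3.2358 and 34/√219 = 2.2975.
SE(x̄₁ − x̄₂) = √(3.2358² + 2.2975²) = 3.9685 for independent samples with unequal variances.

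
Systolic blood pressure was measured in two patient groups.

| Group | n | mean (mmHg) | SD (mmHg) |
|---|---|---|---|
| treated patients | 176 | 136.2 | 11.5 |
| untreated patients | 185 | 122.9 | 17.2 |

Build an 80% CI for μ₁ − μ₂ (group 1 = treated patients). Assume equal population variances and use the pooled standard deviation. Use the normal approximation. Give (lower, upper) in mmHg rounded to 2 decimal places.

(11.32, 15.28)

Pooled variance s_p² = [175·11.5² + 184·17.2²] / (176+185−2) = 216.0956, so s_p = 14.7002.
SE_diff = s_p·√(1/n₁ + 1/n₂) = 14.7002·√(1/176 + 1/185) = 1.5479.
z* = 1.282; margin = 1.282 × 1.5479 = 1.9844.
Difference = 136.2 − 122.9 = 13.3000.
13.3000 ± 1.9844 → (11.32, 15.28).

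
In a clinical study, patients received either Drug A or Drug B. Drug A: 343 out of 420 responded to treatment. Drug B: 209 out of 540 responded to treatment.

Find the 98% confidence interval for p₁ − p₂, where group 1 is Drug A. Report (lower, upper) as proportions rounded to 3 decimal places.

p̂₁ = 343/420 = 0.8167 and p̂₂ = 209/540 = 0.3870.
SE₁ = √(p̂₁(1−p̂₁)/n₁) = √(0.8167·0.1833/420) = 0.01888; SE₂ = √(0.3870·0.6130/540) = 0.02096.
Independent samples: SE of the difference = √(SE₁² + SE₂²) = √(0.0003564544 + 0.0004393216) = 0.02821.
z* for 98% confidence is 2.326, so the margin of error is 2.326 × 0.02821 = 0.06562.
Point estimate p̂₁ − p̂₂ = 0.8167 − 0.3870 = 0.4297.
0.4297 ± 0.06562 → (0.364, 0.495).

(0.364, 0.495)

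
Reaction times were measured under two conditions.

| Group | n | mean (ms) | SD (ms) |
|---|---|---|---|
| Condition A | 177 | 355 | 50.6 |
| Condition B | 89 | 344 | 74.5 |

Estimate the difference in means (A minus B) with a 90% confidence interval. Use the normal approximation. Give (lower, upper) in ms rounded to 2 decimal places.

Per-group SEs: s₁/√n₁ = 50.6/√177 = 3.8033, s₂/√n₂ = 74.5/√89 = 7.8970.
Unpooled SE of the difference: √(14.46509089 + 62.362609) = 8.7651.
Margin of error = z* · SE = 1.645 × 8.7651 = 14.4186.
x̄₁ − x̄₂ = 355 − 344 = 11.0000.
CI: 11.0000 ± 14.4186 = (-3.42, 25.42).

(-3.42, 25.42)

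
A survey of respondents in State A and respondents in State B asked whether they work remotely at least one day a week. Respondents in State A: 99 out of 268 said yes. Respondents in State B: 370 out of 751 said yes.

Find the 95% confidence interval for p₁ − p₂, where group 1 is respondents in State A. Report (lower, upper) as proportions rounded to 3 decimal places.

p̂₁ = 99/268 = 0.3694 and p̂₂ = 370/751 = 0.4927.
SE₁ = √(p̂₁(1−p̂₁)/n₁) = √(0.3694·0.6306/268) = 0.02948; SE₂ = √(0.4927·0.5073/751) = 0.01824.
Independent samples: SE of the difference = √(SE₁² + SE₂²) = √(0.0008690704 + 0.0003326976) = 0.03467.
z* for 95% confidence is 1.960, so the margin of error is 1.960 × 0.03467 = 0.06795.
Point estimate p̂₁ − p̂₂ = 0.3694 − 0.4927 = -0.1233.
-0.1233 ± 0.06795 → (-0.191, -0.055).

(-0.191, -0.055)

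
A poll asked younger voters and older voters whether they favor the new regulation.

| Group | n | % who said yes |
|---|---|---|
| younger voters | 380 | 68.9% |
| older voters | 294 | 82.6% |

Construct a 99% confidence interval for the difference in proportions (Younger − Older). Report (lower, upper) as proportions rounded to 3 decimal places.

Each SE is √(p̂(1−p̂)/n): √(0.6890·0.3110/380) = 0.02375 and √(0.8260·0.1740/294) = 0.02211.
SE(p̂₁ − p̂₂) = √(SE₁² + SE₂²) = √(0.0005640625 + 0.0004888521) = 0.03245, since the two samples are independent.
At 99% confidence z* = 2.576; margin = 2.576 × 0.03245 = 0.08359.
The difference is 0.6890 − 0.8260 = -0.1370, so the interval is -0.1370 ± 0.08359 = (-0.221, -0.053).

(-0.221, -0.053)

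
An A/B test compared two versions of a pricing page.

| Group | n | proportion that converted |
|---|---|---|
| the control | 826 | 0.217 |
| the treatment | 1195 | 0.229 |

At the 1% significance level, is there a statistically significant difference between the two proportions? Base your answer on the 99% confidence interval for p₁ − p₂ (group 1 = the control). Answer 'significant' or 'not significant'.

The two standard errors are √(0.2170×0.7830/826) = 0.01434 and √(0.2290×0.7710/1195) = 0.01216.
Because the samples are independent, SE_diff = √(0.01434² + 0.01216²) = 0.01880.
Using z* = 2.576 for 99%, ME = 2.576 × 0.01880 = 0.04843.
p̂₁ − p̂₂ = -0.0120; interval -0.0120 ± 0.04843 gives (-0.06043, 0.03643).
The interval (-0.06043, 0.03643) contains 0, so the difference is not significant.

not significant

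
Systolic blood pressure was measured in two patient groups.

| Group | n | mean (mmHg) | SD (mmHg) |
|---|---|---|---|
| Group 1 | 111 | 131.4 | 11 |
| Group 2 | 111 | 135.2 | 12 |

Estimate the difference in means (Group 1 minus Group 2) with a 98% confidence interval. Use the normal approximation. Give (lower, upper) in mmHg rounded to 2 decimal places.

(-7.39, -0.21)

Per-group SEs: s₁/√n₁ = 11/√111 = 1.0441, s₂/√n₂ = 12/√111 = 1.1390.
Unpooled SE of the difference: √(1.09014481 + 1.297321) = 1.5451.
Margin of error = z* · SE = 2.326 × 1.5451 = 3.5939.
x̄₁ − x̄₂ = 131.4 − 135.2 = -3.8000.
CI: -3.8000 ± 3.5939 = (-7.39, -0.21).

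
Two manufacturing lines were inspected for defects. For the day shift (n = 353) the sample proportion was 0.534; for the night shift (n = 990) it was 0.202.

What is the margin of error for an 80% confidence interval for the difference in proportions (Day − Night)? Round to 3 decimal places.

0.038

Each SE is √(p̂(1−p̂)/n): √(0.5340·0.4660/353) = 0.02655 and √(0.2020·0.7980/990) = 0.01276.
SE(p̂₁ − p̂₂) = √(SE₁² + SE₂²) = √(0.0007049025 + 0.0001628176) = 0.02946, since the two samples are independent.
At 80% confidence z* = 1.282; margin = 1.282 × 0.02946 = 0.03777.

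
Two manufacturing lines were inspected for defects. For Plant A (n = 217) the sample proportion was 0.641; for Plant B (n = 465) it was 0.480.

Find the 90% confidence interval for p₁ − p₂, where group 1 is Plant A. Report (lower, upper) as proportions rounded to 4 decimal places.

(0.0953, 0.2267)

SE₁ = √(p̂₁(1−p̂₁)/n₁) = √(0.6410·0.3590/217) = 0.03256; SE₂ = √(0.4800·0.5200/465) = 0.02317.
Independent samples: SE of the difference = √(SE₁² + SE₂²) = √(0.0010601536 + 0.0005368489) = 0.03996.
z* for 90% confidence is 1.645, so the margin of error is 1.645 × 0.03996 = 0.06573.
Point estimate p̂₁ − p̂₂ = 0.6410 − 0.4800 = 0.1610.
0.1610 ± 0.06573 → (0.0953, 0.2267).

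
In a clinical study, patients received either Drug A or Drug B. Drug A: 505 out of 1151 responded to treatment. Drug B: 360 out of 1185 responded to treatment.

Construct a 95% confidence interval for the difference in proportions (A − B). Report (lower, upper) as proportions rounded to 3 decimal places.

(0.096, 0.174)

p̂₁ = 505/1151 = 0.4387 and p̂₂ = 360/1185 = 0.3038.
SE₁ = √(p̂₁(1−p̂₁)/n₁) = √(0.4387·0.5613/1151) = 0.01463; SE₂ = √(0.3038·0.6962/1185) = 0.01336.
Independent samples: SE of the difference = √(SE₁² + SE₂²) = √(0.0002140369 + 0.0001784896) = 0.01981.
z* for 95% confidence is 1.960, so the margin of error is 1.960 × 0.01981 = 0.03883.
Point estimate p̂₁ − p̂₂ = 0.4387 − 0.3038 = 0.1349.
0.1349 ± 0.03883 → (0.096, 0.174).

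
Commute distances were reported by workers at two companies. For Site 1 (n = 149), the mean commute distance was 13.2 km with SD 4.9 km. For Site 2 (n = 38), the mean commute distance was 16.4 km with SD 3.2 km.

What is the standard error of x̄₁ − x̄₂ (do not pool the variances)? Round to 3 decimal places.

0.656

Per-group SEs: s₁/√n₁ = 4.9/√149 = 0.4014, s₂/√n₂ = 3.2/√38 = 0.5191.
Unpooled SE of the difference: √(0.16112196 + 0.26946481) = 0.6562.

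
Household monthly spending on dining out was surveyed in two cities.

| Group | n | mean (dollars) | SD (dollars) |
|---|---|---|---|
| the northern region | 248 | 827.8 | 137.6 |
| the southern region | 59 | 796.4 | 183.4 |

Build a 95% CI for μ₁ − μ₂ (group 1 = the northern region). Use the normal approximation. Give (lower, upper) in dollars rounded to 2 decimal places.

Standard errors of each mean: 137.6/√248 = 8.7376 and 183.4/√59 = 23.8766.
SE(x̄₁ − x̄₂) = √(8.7376² + 23.8766²) = 25.4251 for independent samples with unequal variances.
With z* = 1.960, the margin is 1.960 × 25.4251 = 49.8332.
x̄₁ − x̄₂ = 827.8 − 796.4 = 31.4000; the interval is 31.4000 ± 49.8332 = (-18.43, 81.23).

(-18.43, 81.23)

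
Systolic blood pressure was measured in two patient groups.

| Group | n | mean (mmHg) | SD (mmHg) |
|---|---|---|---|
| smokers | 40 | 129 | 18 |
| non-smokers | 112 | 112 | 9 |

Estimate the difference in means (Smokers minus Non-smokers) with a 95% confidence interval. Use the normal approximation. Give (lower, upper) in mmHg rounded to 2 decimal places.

(11.18, 22.82)

Per-group SEs: s₁/√n₁ = 18/√40 = 2.8460, s₂/√n₂ = 9/√112 = 0.8504.
Unpooled SE of the difference: √(8.099716 + 0.72318016) = 2.9703.
Margin of error = z* · SE = 1.960 × 2.9703 = 5.8218.
x̄₁ − x̄₂ = 129 − 112 = 17.0000.
CI: 17.0000 ± 5.8218 = (11.18, 22.82).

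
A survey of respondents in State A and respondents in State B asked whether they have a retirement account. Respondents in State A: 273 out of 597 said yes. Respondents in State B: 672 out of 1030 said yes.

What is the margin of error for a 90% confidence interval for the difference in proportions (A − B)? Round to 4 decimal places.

0.0415

p̂₁ = 273/597 = 0.4573 and p̂₂ = 672/1030 = 0.6524.
SE₁ = √(p̂₁(1−p̂₁)/n₁) = √(0.4573·0.5427/597) = 0.02039; SE₂ = √(0.6524·0.3476/1030) = 0.01484.
Independent samples: SE of the difference = √(SE₁² + SE₂²) = √(0.0004157521 + 0.0002202256) = 0.02522.
z* for 90% confidence is 1.645, so the margin of error is 1.645 × 0.02522 = 0.04149.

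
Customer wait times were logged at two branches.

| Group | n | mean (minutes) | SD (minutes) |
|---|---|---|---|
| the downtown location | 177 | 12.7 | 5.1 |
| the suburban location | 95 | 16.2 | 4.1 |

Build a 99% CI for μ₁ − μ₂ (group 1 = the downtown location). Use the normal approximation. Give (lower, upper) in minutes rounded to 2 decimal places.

(-4.97, -2.03)

SE₁ = s₁/√n₁ = 5.1/√177 = 0.3833; SE₂ = 4.1/√95 = 0.4207.
Independent samples, unequal variances: SE_diff = √(SE₁² + SE₂²) = √(0.14691889 + 0.17698849) = 0.5691.
z* = 2.576, so margin of error = 2.576 × 0.5691 = 1.4660.
Difference in means = 12.7 − 16.2 = -3.5000.
-3.5000 ± 1.4660 → (-4.97, -2.03).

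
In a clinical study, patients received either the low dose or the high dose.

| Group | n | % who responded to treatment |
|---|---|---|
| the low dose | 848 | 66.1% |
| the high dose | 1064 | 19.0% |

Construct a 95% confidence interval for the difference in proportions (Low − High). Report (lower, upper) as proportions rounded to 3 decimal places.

(0.431, 0.511)

Each SE is √(p̂(1−p̂)/n): √(0.6610·0.3390/848) = 0.01626 and √(0.1900·0.8100/1064) = 0.01203.
SE(p̂₁ − p̂₂) = √(SE₁² + SE₂²) = √(0.0002643876 + 0.0001447209) = 0.02023, since the two samples are independent.
At 95% confidence z* = 1.960; margin = 1.960 × 0.02023 = 0.03965.
The difference is 0.6610 − 0.1900 = 0.4710, so the interval is 0.4710 ± 0.03965 = (0.431, 0.511).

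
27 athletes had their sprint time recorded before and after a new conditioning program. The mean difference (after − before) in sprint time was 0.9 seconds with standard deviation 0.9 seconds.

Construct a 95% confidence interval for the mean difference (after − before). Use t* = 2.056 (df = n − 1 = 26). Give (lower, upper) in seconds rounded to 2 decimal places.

Paired design: SE = s_d/√n = 0.9/√27 = 0.1732.
t* = 2.056; margin of error = 2.056 × 0.1732 = 0.3561.
0.9 ± 0.3561 → (0.54, 1.26).

(0.54, 1.26)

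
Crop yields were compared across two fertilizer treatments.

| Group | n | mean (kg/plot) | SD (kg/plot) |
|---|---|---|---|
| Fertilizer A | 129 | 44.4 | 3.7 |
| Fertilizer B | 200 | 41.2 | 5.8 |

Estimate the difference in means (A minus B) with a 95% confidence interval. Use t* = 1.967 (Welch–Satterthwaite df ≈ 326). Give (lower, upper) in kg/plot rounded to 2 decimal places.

(2.17, 4.23)

Per-group SEs: s₁/√n₁ = 3.7/√129 = 0.3258, s₂/√n₂ = 5.8/√200 = 0.4101.
Unpooled SE of the difference: √(0.10614564 + 0.16818201) = 0.5238.
Margin of error = t* · SE = 1.967 × 0.5238 = 1.0303.
x̄₁ − x̄₂ = 44.4 − 41.2 = 3.2000.
CI: 3.2000 ± 1.0303 = (2.17, 4.23).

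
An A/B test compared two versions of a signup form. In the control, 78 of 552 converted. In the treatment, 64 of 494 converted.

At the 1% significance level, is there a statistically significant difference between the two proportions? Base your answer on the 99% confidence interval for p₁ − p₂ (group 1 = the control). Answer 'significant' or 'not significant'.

not significant

p̂₁ = 78/552 = 0.1413 and p̂₂ = 64/494 = 0.1296.
SE₁ = √(p̂₁(1−p̂₁)/n₁) = √(0.1413·0.8587/552) = 0.01483; SE₂ = √(0.1296·0.8704/494) = 0.01511.
Independent samples: SE of the difference = √(SE₁² + SE₂²) = √(0.0002199289 + 0.0002283121) = 0.02117.
z* for 99% confidence is 2.576, so the margin of error is 2.576 × 0.02117 = 0.05453.
Point estimate p̂₁ − p̂₂ = 0.1413 − 0.1296 = 0.0117.
0.0117 ± 0.05453 → (-0.04283, 0.06623).
The interval (-0.04283, 0.06623) contains 0, so the difference is not significant.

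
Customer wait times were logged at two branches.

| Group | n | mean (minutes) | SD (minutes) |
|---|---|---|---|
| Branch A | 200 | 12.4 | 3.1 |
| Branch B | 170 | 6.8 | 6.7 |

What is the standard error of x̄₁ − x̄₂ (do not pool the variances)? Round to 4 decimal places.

SE₁ = s₁/√n₁ = 3.1/√200 = 0.2192; SE₂ = 6.7/√170 = 0.5139.
Independent samples, unequal variances: SE_diff = √(SE₁² + SE₂²) = √(0.04804864 + 0.26409321) = 0.5587.

0.5587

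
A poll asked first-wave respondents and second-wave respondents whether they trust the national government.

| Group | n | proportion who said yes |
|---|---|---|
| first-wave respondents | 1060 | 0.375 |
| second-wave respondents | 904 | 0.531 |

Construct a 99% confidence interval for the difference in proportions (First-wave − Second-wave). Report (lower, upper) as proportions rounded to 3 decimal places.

Each SE is √(p̂(1−p̂)/n): √(0.3750·0.6250/1060) = 0.01487 and √(0.5310·0.4690/904) = 0.01660.
SE(p̂₁ − p̂₂) = √(SE₁² + SE₂²) = √(0.0002211169 + 0.00027556) = 0.02229, since the two samples are independent.
At 99% confidence z* = 2.576; margin = 2.576 × 0.02229 = 0.05742.
The difference is 0.3750 − 0.5310 = -0.1560, so the interval is -0.1560 ± 0.05742 = (-0.213, -0.099).

(-0.213, -0.099)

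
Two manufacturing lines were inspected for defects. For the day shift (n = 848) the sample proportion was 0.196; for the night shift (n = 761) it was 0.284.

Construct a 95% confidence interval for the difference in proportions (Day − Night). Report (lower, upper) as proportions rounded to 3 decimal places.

The two standard errors are √(0.1960×0.8040/848) = 0.01363 and √(0.2840×0.7160/761) = 0.01635.
Because the samples are independent, SE_diff = √(0.01363² + 0.01635²) = 0.02129.
Using z* = 1.960 for 95%, ME = 1.960 × 0.02129 = 0.04173.
p̂₁ − p̂₂ = -0.0880; interval -0.0880 ± 0.04173 gives (-0.130, -0.046).

(-0.130, -0.046)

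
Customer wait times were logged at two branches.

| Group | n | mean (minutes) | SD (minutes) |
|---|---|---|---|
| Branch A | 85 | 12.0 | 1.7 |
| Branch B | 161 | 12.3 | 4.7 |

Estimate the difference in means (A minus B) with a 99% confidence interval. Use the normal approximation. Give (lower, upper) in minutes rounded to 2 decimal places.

(-1.37, 0.77)

Per-group SEs: s₁/√n₁ = 1.7/√85 = 0.1844, s₂/√n₂ = 4.7/√161 = 0.3704.
Unpooled SE of the difference: √(0.03400336 + 0.13719616) = 0.4138.
Margin of error = z* · SE = 2.576 × 0.4138 = 1.0659.
x̄₁ − x̄₂ = 12.0 − 12.3 = -0.3000.
CI: -0.3000 ± 1.0659 = (-1.37, 0.77).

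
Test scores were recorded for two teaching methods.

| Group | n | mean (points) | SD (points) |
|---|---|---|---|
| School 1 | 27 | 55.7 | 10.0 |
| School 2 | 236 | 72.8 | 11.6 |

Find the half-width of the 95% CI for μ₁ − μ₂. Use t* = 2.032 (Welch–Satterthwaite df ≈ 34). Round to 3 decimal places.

Per-group SEs: s₁/√n₁ = 10.0/√27 = 1.9245, s₂/√n₂ = 11.6/√236 = 0.7551.
Unpooled SE of the difference: √(3.70370025 + 0.57017601) = 2.0673.
Margin of error = t* · SE = 2.032 × 2.0673 = 4.2008.

4.201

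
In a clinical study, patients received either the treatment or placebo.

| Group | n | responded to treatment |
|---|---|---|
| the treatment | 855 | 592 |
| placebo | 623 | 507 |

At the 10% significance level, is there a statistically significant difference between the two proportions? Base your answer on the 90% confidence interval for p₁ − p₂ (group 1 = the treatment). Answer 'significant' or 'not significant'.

significant

p̂₁ = 592/855 = 0.6924 and p̂₂ = 507/623 = 0.8138.
SE₁ = √(p̂₁(1−p̂₁)/n₁) = √(0.6924·0.3076/855) = 0.01578; SE₂ = √(0.8138·0.1862/623) = 0.01560.
Independent samples: SE of the difference = √(SE₁² + SE₂²) = √(0.0002490084 + 0.00024336) = 0.02219.
z* for 90% confidence is 1.645, so the margin of error is 1.645 × 0.02219 = 0.03650.
Point estimate p̂₁ − p̂₂ = 0.6924 − 0.8138 = -0.1214.
-0.1214 ± 0.03650 → (-0.15790, -0.08490).
The interval (-0.15790, -0.08490) does not contain 0, so the difference is significant.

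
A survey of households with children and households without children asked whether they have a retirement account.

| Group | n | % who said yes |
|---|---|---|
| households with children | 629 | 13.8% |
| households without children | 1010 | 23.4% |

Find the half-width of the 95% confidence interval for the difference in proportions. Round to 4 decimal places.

Each SE is √(p̂(1−p̂)/n): √(0.1380·0.8620/629) = 0.01375 and √(0.2340·0.7660/1010) = 0.01332.
SE(p̂₁ − p̂₂) = √(SE₁² + SE₂²) = √(0.0001890625 + 0.0001774224) = 0.01914, since the two samples are independent.
At 95% confidence z* = 1.960; margin = 1.960 × 0.01914 = 0.03751.

0.0375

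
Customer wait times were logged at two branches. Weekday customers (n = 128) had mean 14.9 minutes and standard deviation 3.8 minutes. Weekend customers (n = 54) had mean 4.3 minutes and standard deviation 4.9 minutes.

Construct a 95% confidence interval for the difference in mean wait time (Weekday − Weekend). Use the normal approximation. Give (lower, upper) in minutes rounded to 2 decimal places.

(9.14, 12.06)

SE₁ = s₁/√n₁ = 3.8/√128 = 0.3359; SE₂ = 4.9/√54 = 0.6668.
Independent samples, unequal variances: SE_diff = √(SE₁² + SE₂²) = √(0.11282881 + 0.44462224) = 0.7466.
z* = 1.960, so margin of error = 1.960 × 0.7466 = 1.4633.
Difference in means = 14.9 − 4.3 = 10.6000.
10.6000 ± 1.4633 → (9.14, 12.06).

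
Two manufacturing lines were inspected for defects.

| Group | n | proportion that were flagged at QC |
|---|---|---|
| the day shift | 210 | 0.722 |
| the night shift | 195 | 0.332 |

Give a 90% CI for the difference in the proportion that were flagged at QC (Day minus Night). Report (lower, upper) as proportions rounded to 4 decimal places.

(0.3147, 0.4653)

The two standard errors are √(0.7220×0.2780/210) = 0.03092 and √(0.3320×0.6680/195) = 0.03372.
Because the samples are independent, SE_diff = √(0.03092² + 0.03372²) = 0.04575.
Using z* = 1.645 for 90%, ME = 1.645 × 0.04575 = 0.07526.
p̂₁ − p̂₂ = 0.3900; interval 0.3900 ± 0.07526 gives (0.3147, 0.4653).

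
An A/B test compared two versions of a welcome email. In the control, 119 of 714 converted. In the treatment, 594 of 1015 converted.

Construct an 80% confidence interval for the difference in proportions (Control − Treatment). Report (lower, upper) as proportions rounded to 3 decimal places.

(-0.445, -0.392)

First, p̂₁ = 119/714 = 0.1667; p̂₂ = 594/1015 = 0.5852.
The two standard errors are √(0.1667×0.8333/714) = 0.01395 and √(0.5852×0.4148/1015) = 0.01546.
Because the samples are independent, SE_diff = √(0.01395² + 0.01546²) = 0.02082.
Using z* = 1.282 for 80%, ME = 1.282 × 0.02082 = 0.02669.
p̂₁ − p̂₂ = -0.4185; interval -0.4185 ± 0.02669 gives (-0.445, -0.392).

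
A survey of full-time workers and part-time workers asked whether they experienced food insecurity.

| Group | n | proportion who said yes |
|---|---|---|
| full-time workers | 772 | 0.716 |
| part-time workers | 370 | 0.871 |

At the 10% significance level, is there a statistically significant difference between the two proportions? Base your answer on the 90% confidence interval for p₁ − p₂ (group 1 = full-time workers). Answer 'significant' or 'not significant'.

Each SE is √(p̂(1−p̂)/n): √(0.7160·0.2840/772) = 0.01623 and √(0.8710·0.1290/370) = 0.01743.
SE(p̂₁ − p̂₂) = √(SE₁² + SE₂²) = √(0.0002634129 + 0.0003038049) = 0.02382, since the two samples are independent.
At 90% confidence z* = 1.645; margin = 1.645 × 0.02382 = 0.03918.
The difference is 0.7160 − 0.8710 = -0.1550, so the interval is -0.1550 ± 0.03918 = (-0.19418, -0.11582).
The interval (-0.19418, -0.11582) does not contain 0, so the difference is significant.

significant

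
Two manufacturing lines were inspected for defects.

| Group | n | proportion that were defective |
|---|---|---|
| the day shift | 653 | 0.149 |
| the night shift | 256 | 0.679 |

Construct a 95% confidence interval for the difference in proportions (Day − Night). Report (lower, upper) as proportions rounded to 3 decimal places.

(-0.593, -0.467)

The two standard errors are √(0.1490×0.8510/653) = 0.01393 and √(0.6790×0.3210/256) = 0.02918.
Because the samples are independent, SE_diff = √(0.01393² + 0.02918²) = 0.03233.
Using z* = 1.960 for 95%, ME = 1.960 × 0.03233 = 0.06337.
p̂₁ − p̂₂ = -0.5300; interval -0.5300 ± 0.06337 gives (-0.593, -0.467).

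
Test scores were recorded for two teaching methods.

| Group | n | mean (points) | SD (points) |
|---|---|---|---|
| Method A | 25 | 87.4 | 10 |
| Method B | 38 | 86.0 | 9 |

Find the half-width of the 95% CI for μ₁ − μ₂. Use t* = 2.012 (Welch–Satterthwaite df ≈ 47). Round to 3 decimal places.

SE₁ = s₁/√n₁ = 10/√25 = 2.0000; SE₂ = 9/√38 = 1.4600.
Independent samples, unequal variances: SE_diff = √(SE₁² + SE₂²) = √(4.0 + 2.1316) = 2.4762.
t* = 2.012, so margin of error = 2.012 × 2.4762 = 4.9821.

4.982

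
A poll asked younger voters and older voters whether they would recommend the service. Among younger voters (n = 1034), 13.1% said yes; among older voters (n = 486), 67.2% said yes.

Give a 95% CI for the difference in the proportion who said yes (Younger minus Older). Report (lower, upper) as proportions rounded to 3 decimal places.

(-0.588, -0.494)

The two standard errors are √(0.1310×0.8690/1034) = 0.01049 and √(0.6720×0.3280/486) = 0.02130.
Because the samples are independent, SE_diff = √(0.01049² + 0.02130²) = 0.02374.
Using z* = 1.960 for 95%, ME = 1.960 × 0.02374 = 0.04653.
p̂₁ − p̂₂ = -0.5410; interval -0.5410 ± 0.04653 gives (-0.588, -0.494).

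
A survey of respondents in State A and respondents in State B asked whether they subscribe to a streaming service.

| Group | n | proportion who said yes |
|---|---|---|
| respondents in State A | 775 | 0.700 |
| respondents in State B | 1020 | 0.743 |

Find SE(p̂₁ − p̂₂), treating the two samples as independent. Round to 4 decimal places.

The two standard errors are √(0.7000×0.3000/775) = 0.01646 and √(0.7430×0.2570/1020) = 0.01368.
Because the samples are independent, SE_diff = √(0.01646² + 0.01368²) = 0.02140.

0.0214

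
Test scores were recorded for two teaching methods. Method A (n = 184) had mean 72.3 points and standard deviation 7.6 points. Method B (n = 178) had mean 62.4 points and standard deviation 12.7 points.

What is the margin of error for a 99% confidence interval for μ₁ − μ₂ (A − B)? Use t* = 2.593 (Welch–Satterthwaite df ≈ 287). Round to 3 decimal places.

2.864

SE₁ = s₁/√n₁ = 7.6/√184 = 0.5603; SE₂ = 12.7/√178 = 0.9519.
Independent samples, unequal variances: SE_diff = √(SE₁² + SE₂²) = √(0.31393609 + 0.90611361) = 1.1046.
t* = 2.593, so margin of error = 2.593 × 1.1046 = 2.8642.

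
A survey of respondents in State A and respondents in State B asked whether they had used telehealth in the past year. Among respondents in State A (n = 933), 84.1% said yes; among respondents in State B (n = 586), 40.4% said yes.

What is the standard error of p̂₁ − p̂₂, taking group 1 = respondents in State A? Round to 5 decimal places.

0.02354

The two standard errors are √(0.8410×0.1590/933) = 0.01197 and √(0.4040×0.5960/586) = 0.02027.
Because the samples are independent, SE_diff = √(0.01197² + 0.02027²) = 0.02354.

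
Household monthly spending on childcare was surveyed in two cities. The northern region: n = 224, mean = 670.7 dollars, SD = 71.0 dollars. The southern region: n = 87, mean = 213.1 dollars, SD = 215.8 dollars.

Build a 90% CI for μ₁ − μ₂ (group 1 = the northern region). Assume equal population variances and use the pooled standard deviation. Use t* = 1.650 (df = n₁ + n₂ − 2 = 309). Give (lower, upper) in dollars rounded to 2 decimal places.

Pooled variance s_p² = [223·71.0² + 86·215.8²] / (224+87−2) = 16599.1328, so s_p = 128.8376.
SE_diff = s_p·√(1/n₁ + 1/n₂) = 128.8376·√(1/224 + 1/87) = 16.2757.
t* = 1.650; margin = 1.650 × 16.2757 = 26.8549.
Difference = 670.7 − 213.1 = 457.6000.
457.6000 ± 26.8549 → (430.75, 484.45).

(430.75, 484.45)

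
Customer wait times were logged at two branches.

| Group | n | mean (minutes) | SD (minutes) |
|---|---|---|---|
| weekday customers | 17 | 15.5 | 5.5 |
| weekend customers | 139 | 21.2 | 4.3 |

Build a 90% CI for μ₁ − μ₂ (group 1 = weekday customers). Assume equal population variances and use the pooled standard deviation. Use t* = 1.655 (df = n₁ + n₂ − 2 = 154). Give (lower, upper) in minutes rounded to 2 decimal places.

Pooled variance s_p² = [16·5.5² + 138·4.3²] / (17+139−2) = 19.7118, so s_p = 4.4398.
SE_diff = s_p·√(1/n₁ + 1/n₂) = 4.4398·√(1/17 + 1/139) = 1.1408.
t* = 1.655; margin = 1.655 × 1.1408 = 1.8880.
Difference = 15.5 − 21.2 = -5.7000.
-5.7000 ± 1.8880 → (-7.59, -3.81).

(-7.59, -3.81)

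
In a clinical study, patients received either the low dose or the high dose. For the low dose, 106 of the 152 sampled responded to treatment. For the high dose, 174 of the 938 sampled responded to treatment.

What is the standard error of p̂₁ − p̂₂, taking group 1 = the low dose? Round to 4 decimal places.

First, p̂₁ = 106/152 = 0.6974; p̂₂ = 174/938 = 0.1855.
The two standard errors are √(0.6974×0.3026/152) = 0.03726 and √(0.1855×0.8145/938) = 0.01269.
Because the samples are independent, SE_diff = √(0.03726² + 0.01269²) = 0.03936.

0.0394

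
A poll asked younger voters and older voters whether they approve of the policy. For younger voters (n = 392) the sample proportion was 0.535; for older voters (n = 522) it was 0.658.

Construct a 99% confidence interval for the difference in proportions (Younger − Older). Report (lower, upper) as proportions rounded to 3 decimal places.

The two standard errors are √(0.5350×0.4650/392) = 0.02519 and √(0.6580×0.3420/522) = 0.02076.
Because the samples are independent, SE_diff = √(0.02519² + 0.02076²) = 0.03264.
Using z* = 2.576 for 99%, ME = 2.576 × 0.03264 = 0.08408.
p̂₁ − p̂₂ = -0.1230; interval -0.1230 ± 0.08408 gives (-0.207, -0.039).

(-0.207, -0.039)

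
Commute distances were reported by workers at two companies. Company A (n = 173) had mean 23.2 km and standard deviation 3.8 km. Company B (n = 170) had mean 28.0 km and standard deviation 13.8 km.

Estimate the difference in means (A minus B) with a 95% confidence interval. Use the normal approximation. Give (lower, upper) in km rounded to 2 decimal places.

Per-group SEs: s₁/√n₁ = 3.8/√173 = 0.2889, s₂/√n₂ = 13.8/√170 = 1.0584.
Unpooled SE of the difference: √(0.08346321 + 1.12021056) = 1.0971.
Margin of error = z* · SE = 1.960 × 1.0971 = 2.1503.
x̄₁ − x̄₂ = 23.2 − 28.0 = -4.8000.
CI: -4.8000 ± 2.1503 = (-6.95, -2.65).

(-6.95, -2.65)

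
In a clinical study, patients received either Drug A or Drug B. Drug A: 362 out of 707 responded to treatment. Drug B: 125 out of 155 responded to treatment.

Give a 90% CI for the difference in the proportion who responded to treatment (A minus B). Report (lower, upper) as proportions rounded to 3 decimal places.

Sample proportions: 362/707 = 0.5120, 125/155 = 0.8065.
Each SE is √(p̂(1−p̂)/n): √(0.5120·0.4880/707) = 0.01880 and √(0.8065·0.1935/155) = 0.03173.
SE(p̂₁ − p̂₂) = √(SE₁² + SE₂²) = √(0.00035344 + 0.0010067929) = 0.03688, since the two samples are independent.
At 90% confidence z* = 1.645; margin = 1.645 × 0.03688 = 0.06067.
The difference is 0.5120 − 0.8065 = -0.2945, so the interval is -0.2945 ± 0.06067 = (-0.355, -0.234).

(-0.355, -0.234)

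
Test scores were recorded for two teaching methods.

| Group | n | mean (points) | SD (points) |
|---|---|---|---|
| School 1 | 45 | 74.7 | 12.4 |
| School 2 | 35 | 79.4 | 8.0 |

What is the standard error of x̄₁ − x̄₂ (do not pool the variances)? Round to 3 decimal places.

2.290

SE₁ = s₁/√n₁ = 12.4/√45 = 1.8485; SE₂ = 8.0/√35 = 1.3522.
Independent samples, unequal variances: SE_diff = √(SE₁² + SE₂²) = √(3.41695225 + 1.82844484) = 2.2903.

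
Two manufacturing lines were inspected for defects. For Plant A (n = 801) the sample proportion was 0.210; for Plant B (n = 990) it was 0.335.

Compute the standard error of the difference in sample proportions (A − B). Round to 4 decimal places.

0.0208

The two standard errors are √(0.2100×0.7900/801) = 0.01439 and √(0.3350×0.6650/990) = 0.01500.
Because the samples are independent, SE_diff = √(0.01439² + 0.01500²) = 0.02079.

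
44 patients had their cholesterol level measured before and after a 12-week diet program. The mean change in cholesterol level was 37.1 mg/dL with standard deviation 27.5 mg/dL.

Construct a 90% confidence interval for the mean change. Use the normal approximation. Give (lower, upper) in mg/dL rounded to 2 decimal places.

This is a matched-pairs design, so SE = s_d/√n = 27.5/√44 = 4.1458.
Margin = 1.645 × 4.1458 = 6.8198; the interval is 37.1 ± 6.8198 = (30.28, 43.92).

(30.28, 43.92)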